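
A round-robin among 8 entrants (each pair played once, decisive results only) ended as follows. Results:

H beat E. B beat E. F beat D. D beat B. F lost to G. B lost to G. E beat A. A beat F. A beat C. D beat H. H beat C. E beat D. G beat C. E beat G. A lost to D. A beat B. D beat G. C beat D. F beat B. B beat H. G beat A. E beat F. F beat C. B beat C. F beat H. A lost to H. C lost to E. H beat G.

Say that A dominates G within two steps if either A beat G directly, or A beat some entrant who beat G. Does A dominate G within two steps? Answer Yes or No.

A did not beat G directly.
A beat B, C, F, but each of them lost to G. No two-step path.

No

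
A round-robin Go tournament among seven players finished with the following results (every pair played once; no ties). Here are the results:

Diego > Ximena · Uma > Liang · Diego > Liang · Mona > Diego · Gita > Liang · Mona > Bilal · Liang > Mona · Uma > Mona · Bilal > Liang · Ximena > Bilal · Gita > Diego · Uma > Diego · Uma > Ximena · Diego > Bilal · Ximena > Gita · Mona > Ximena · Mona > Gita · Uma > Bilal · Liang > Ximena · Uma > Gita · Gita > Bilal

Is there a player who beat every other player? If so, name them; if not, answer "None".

Uma

Uma has 6 wins out of 6 opponents — a perfect record.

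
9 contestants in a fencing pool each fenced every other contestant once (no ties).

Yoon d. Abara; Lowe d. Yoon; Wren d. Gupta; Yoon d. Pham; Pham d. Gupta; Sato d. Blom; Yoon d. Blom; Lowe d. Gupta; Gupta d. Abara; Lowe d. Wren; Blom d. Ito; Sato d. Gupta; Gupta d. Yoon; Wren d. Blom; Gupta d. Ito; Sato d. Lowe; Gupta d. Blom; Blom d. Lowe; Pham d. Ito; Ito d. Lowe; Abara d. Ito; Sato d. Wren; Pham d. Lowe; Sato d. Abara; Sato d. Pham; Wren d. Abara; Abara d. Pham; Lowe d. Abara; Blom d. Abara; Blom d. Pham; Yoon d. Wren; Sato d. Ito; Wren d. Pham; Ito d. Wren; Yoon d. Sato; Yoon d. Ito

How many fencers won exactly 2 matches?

Win totals: Lowe 4, Wren 4, Ito 2, Pham 3, Sato 7, Gupta 4, Yoon 6, Abara 2, Blom 4.
Exactly 2: Ito, Abara — 2 fencers.

2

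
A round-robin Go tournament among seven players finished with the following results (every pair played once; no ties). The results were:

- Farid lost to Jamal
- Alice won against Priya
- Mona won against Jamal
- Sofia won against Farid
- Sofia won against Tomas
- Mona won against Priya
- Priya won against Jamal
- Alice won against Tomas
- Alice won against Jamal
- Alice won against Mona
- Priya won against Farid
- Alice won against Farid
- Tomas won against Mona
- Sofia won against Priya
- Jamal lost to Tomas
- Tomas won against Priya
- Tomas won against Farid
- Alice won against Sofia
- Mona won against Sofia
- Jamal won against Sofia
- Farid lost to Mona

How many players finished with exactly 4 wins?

2

Win totals: Alice 6, Farid 0, Mona 4, Priya 2, Jamal 2, Sofia 3, Tomas 4.
Exactly 4: Mona, Tomas — 2 players.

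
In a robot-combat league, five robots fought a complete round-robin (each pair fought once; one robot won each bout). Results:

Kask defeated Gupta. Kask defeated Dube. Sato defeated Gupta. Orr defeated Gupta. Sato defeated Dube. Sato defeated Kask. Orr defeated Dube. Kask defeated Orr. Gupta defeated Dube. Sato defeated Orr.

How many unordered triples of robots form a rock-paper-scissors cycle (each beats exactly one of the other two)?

0

Win totals: Dube 0, Sato 4, Orr 2, Gupta 1, Kask 3.
A robot with w wins dominates both others in C(w,2) triples; summing gives 0 + 6 + 1 + 0 + 3 = 10 transitive triples.
Total triples C(5,3) = 10, so cyclic triples = 10 − 10 = 0.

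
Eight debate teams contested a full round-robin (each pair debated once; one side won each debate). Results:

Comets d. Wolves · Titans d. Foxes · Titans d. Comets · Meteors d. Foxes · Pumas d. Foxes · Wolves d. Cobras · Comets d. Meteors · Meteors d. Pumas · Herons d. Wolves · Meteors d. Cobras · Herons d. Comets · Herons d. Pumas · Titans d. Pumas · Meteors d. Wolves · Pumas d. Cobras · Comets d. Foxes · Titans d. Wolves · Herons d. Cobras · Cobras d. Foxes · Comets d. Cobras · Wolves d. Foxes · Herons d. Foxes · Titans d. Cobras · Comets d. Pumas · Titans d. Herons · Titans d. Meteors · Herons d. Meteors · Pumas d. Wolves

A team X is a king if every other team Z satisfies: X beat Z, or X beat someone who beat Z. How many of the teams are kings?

1

Foxes cannot reach Comets, Wolves, Herons, Meteors, Titans, Cobras, Pumas in two steps.
Comets cannot reach Herons, Titans in two steps.
Wolves cannot reach Comets, Herons, Meteors, Titans, Pumas in two steps.
Herons cannot reach Titans in two steps.
Meteors cannot reach Comets, Herons, Titans in two steps.
Titans reaches everyone (king).
Cobras cannot reach Comets, Wolves, Herons, Meteors, Titans, Pumas in two steps.
Pumas cannot reach Comets, Herons, Meteors, Titans in two steps.
Kings: Titans — 1.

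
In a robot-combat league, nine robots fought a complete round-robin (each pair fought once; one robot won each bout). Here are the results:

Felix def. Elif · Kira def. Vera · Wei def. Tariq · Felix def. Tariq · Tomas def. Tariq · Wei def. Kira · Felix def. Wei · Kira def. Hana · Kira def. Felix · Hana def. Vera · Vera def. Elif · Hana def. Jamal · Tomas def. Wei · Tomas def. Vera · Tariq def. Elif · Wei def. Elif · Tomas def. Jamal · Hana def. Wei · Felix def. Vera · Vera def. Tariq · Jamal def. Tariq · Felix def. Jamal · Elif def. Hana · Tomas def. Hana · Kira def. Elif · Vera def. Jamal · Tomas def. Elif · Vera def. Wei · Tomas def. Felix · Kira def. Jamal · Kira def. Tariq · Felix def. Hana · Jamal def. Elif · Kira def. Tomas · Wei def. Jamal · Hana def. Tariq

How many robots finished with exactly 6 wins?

Win totals: Felix 6, Elif 1, Tariq 1, Tomas 7, Kira 7, Wei 4, Hana 4, Vera 4, Jamal 2.
Exactly 6: Felix — 1 robot.

1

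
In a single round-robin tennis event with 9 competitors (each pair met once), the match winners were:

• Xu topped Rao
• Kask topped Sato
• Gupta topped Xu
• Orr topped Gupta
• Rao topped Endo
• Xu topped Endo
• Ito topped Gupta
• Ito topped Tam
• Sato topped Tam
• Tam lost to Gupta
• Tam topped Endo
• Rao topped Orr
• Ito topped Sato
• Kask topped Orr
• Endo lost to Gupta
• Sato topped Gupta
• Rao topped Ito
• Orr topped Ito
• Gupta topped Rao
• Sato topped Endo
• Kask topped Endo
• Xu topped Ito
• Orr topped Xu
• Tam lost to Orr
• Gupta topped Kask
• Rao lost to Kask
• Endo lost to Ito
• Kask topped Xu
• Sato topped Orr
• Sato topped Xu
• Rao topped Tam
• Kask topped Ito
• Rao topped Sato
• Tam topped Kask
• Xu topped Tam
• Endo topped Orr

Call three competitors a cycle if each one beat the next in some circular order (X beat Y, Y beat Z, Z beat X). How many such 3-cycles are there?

Win totals: Endo 1, Rao 5, Kask 6, Orr 4, Tam 2, Xu 4, Sato 5, Gupta 5, Ito 4.
A competitor with w wins dominates both others in C(w,2) triples; summing gives 0 + 10 + 15 + 6 + 1 + 6 + 10 + 10 + 6 = 64 transitive triples.
Total triples C(9,3) = 84, so cyclic triples = 84 − 64 = 20.

20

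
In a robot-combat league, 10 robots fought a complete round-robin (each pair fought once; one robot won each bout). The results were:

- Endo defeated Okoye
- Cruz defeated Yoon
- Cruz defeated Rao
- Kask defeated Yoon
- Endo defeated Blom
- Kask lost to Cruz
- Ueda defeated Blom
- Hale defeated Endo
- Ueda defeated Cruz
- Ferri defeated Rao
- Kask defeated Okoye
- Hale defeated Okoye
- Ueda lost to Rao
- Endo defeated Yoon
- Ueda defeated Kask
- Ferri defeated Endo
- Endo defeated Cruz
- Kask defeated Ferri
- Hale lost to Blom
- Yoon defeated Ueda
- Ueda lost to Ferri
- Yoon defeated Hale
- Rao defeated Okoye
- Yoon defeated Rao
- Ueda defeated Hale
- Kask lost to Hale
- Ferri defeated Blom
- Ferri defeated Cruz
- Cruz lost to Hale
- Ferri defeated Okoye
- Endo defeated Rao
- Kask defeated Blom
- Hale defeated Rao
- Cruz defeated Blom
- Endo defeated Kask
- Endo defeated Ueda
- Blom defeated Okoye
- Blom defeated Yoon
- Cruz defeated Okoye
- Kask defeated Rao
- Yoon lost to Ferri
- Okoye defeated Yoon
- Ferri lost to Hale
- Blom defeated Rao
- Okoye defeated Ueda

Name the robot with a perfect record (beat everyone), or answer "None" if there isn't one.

Highest win total is Ferri with 7 (out of 9 possible).
Ferri lost to Kask, Hale, so no robot went undefeated.

None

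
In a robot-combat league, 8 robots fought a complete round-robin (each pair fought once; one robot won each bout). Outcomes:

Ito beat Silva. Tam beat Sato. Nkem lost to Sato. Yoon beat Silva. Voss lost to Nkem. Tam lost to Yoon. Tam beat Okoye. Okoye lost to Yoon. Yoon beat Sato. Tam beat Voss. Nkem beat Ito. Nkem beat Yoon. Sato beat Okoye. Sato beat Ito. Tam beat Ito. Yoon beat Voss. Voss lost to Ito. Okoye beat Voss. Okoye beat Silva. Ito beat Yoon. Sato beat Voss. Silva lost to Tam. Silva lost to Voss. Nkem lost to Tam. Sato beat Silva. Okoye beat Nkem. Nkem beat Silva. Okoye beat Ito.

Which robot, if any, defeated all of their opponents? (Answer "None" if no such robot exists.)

Highest win total is Tam with 6 (out of 7 possible).
Tam lost to Yoon, so no robot went undefeated.

None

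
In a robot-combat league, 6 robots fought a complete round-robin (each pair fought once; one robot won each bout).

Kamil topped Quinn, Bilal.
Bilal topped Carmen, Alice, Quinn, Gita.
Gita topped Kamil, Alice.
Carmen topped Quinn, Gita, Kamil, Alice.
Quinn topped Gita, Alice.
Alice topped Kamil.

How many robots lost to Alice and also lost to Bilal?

0

Alice beat: Kamil.
Bilal beat: Carmen, Alice, Gita, Quinn.
No one was beaten by both.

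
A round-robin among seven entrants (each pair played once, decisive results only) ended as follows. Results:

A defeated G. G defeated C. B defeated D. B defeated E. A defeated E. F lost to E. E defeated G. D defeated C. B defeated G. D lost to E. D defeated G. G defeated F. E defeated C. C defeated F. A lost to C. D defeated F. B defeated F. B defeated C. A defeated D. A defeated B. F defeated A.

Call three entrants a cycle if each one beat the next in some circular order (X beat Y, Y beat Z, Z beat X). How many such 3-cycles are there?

Win totals: A 4, B 5, C 2, D 3, E 4, F 1, G 2.
An entrant with w wins dominates both others in C(w,2) triples; summing gives 6 + 10 + 1 + 3 + 6 + 0 + 1 = 27 transitive triples.
Total triples C(7,3) = 35, so cyclic triples = 35 − 27 = 8.

8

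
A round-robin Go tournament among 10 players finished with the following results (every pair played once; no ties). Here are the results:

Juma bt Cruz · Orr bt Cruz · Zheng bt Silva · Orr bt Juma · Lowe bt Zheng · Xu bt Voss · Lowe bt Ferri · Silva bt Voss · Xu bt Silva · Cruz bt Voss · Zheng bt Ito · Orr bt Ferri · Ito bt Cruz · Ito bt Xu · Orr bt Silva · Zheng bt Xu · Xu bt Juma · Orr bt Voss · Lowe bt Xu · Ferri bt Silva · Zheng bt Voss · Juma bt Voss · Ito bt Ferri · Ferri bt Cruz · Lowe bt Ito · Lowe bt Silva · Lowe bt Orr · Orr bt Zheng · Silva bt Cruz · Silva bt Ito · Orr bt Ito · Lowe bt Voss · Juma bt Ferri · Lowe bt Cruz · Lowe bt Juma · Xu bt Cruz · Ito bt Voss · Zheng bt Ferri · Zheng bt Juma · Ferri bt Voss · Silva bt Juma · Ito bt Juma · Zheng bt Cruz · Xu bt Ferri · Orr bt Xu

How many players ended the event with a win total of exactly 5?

2

Win totals: Cruz 1, Lowe 9, Ito 5, Xu 5, Juma 3, Ferri 3, Zheng 7, Orr 8, Silva 4, Voss 0.
Exactly 5: Ito, Xu — 2 players.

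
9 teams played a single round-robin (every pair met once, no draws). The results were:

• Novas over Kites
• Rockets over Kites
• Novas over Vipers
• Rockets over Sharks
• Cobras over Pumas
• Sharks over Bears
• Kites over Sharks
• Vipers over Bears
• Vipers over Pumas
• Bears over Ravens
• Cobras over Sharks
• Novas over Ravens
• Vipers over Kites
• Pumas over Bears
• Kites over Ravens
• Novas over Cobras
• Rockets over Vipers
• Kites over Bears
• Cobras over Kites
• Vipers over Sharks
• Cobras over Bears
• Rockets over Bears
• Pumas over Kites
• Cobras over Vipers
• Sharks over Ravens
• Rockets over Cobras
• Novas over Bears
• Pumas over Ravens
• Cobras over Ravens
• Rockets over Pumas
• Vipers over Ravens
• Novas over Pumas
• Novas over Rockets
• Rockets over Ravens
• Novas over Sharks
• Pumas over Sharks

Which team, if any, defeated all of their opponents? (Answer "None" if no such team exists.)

Novas has 8 wins out of 8 opponents — a perfect record.

Novas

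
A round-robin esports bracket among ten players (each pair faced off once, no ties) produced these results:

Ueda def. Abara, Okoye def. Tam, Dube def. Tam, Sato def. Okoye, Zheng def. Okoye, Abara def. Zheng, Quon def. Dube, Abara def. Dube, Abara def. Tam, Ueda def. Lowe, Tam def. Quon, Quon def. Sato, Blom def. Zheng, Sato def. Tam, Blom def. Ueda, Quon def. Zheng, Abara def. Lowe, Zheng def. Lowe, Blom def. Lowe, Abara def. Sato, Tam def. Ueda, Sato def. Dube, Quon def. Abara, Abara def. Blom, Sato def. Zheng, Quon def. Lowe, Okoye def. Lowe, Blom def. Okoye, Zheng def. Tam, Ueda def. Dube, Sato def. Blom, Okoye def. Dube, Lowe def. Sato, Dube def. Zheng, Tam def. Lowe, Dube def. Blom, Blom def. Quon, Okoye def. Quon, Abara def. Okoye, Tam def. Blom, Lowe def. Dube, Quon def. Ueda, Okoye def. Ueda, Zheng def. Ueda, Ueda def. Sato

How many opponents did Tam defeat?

Tam's results: beat Lowe, Ueda, Quon, Blom; lost to Sato, Abara, Dube, Zheng, Okoye.
That is 4 wins.

4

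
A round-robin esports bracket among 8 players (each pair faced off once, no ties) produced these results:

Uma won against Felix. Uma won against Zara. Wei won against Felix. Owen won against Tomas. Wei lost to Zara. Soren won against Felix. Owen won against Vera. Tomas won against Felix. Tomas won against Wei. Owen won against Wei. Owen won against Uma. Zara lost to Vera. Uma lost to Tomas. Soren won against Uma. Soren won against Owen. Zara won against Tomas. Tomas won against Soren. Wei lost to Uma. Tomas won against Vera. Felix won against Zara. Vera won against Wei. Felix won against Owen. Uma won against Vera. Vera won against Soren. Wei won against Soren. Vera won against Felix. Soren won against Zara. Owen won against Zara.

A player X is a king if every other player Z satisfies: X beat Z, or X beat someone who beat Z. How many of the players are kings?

5

Owen reaches everyone (king).
Vera reaches everyone (king).
Uma reaches everyone (king).
Soren reaches everyone (king).
Wei cannot reach Vera, Tomas in two steps.
Zara cannot reach Owen in two steps.
Tomas reaches everyone (king).
Felix cannot reach Soren in two steps.
Kings: Owen, Vera, Uma, Soren, Tomas — 5.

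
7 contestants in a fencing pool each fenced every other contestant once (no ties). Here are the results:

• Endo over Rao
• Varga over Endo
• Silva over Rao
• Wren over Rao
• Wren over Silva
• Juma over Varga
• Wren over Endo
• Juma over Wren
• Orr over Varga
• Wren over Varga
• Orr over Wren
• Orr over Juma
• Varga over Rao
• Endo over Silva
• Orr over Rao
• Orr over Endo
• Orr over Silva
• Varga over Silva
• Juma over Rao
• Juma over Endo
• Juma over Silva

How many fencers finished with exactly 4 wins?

1

Win totals: Varga 3, Endo 2, Juma 5, Rao 0, Wren 4, Silva 1, Orr 6.
Exactly 4: Wren — 1 fencer.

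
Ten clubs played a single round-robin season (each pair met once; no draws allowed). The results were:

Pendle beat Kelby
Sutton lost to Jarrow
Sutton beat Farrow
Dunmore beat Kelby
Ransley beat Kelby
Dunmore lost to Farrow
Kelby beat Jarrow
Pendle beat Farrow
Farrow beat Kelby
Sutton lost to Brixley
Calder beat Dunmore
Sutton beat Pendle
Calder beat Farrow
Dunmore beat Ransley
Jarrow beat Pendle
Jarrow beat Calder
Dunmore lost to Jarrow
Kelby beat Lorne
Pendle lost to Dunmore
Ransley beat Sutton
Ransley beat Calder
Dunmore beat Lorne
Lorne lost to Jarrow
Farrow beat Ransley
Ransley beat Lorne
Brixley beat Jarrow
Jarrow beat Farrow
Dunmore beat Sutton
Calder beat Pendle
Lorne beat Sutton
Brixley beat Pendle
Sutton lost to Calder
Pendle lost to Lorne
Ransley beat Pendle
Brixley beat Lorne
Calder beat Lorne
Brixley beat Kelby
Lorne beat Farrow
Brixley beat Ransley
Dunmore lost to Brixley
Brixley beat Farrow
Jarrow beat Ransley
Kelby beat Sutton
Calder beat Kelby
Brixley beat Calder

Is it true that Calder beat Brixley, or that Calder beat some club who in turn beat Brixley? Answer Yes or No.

No

Calder did not beat Brixley directly.
Calder beat Lorne, Farrow, Sutton, Dunmore, Kelby, Pendle, but each of them lost to Brixley. No two-step path.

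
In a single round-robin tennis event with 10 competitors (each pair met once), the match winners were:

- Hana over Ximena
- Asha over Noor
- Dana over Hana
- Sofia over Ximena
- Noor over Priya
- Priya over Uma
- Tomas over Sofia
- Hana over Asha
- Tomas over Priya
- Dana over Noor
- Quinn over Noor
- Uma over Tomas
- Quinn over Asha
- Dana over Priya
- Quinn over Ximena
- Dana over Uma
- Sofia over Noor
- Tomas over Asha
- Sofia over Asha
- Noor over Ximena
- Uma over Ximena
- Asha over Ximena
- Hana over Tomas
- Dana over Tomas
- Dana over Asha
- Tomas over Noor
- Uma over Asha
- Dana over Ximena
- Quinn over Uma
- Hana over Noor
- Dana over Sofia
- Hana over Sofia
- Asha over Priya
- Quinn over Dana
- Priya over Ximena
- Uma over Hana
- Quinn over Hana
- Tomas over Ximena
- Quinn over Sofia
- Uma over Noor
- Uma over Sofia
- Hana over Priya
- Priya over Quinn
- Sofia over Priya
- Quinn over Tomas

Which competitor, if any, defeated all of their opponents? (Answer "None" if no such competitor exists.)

None

Highest win total is Quinn with 8 (out of 9 possible).
Quinn lost to Priya, so no competitor went undefeated.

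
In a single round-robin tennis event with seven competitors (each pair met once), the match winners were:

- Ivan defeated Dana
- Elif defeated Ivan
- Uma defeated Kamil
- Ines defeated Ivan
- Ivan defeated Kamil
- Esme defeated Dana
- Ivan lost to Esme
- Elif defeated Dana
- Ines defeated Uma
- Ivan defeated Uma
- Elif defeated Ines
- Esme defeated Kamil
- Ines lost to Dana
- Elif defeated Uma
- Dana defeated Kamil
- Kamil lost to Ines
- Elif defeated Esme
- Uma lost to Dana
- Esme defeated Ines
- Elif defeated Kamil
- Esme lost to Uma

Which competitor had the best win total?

Win totals: Ivan 3, Ines 3, Dana 3, Uma 2, Esme 4, Elif 6, Kamil 0.
Elif leads with 6 wins (next highest: 4).

Elif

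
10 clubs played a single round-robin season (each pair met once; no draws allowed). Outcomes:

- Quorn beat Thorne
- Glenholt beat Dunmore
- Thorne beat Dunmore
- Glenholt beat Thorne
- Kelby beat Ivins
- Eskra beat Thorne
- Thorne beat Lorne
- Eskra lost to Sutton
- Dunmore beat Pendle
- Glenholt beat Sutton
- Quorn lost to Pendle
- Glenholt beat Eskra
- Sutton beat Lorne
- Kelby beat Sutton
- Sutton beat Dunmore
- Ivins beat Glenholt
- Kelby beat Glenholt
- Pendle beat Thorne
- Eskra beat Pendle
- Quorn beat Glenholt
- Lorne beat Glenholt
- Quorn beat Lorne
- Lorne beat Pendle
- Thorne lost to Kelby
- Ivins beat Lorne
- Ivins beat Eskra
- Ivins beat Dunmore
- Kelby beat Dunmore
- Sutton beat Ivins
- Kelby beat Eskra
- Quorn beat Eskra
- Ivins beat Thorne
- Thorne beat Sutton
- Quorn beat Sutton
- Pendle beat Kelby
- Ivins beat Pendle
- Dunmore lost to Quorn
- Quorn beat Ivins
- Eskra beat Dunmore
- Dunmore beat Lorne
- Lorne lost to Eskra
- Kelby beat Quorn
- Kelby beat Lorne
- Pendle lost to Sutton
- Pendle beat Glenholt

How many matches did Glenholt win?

Glenholt's results: beat Dunmore, Thorne, Sutton, Eskra; lost to Kelby, Pendle, Quorn, Lorne, Ivins.
That is 4 wins.

4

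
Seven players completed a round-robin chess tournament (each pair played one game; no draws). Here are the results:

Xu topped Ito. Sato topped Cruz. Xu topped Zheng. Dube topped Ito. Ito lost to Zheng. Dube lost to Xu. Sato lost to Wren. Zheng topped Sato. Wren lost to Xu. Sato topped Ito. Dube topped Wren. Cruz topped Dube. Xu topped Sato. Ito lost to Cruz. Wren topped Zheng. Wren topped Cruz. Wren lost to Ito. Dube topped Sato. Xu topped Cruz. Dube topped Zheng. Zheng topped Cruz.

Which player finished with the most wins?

Win totals: Sato 2, Xu 6, Zheng 3, Cruz 2, Ito 1, Wren 3, Dube 4.
Xu leads with 6 wins (next highest: 4).

Xu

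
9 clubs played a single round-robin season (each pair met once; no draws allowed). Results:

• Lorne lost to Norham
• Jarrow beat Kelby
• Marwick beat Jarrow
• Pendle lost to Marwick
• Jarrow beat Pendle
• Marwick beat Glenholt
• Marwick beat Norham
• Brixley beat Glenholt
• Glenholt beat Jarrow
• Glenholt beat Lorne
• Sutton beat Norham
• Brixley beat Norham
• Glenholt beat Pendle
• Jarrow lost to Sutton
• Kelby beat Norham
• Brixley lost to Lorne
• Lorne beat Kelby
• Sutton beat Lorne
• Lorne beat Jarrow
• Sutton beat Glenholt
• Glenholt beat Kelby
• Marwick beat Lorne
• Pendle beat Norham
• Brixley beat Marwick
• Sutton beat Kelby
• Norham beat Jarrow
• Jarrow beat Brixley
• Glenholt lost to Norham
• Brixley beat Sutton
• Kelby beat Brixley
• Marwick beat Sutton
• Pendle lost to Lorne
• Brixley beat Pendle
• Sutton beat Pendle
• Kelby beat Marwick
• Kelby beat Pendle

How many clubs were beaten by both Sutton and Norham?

Sutton beat: Lorne, Kelby, Glenholt, Jarrow, Pendle, Norham.
Norham beat: Lorne, Glenholt, Jarrow.
Both beat: Lorne, Glenholt, Jarrow — 3.

3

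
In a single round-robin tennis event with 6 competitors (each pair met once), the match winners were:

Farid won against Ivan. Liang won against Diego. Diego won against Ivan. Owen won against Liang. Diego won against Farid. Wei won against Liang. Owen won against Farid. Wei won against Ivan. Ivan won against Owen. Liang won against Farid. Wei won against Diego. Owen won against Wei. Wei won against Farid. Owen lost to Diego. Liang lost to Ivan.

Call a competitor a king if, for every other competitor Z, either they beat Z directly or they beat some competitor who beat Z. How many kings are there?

4

Ivan reaches everyone (king).
Farid cannot reach Diego, Wei in two steps.
Diego reaches everyone (king).
Liang cannot reach Wei in two steps.
Owen reaches everyone (king).
Wei reaches everyone (king).
Kings: Ivan, Diego, Owen, Wei — 4.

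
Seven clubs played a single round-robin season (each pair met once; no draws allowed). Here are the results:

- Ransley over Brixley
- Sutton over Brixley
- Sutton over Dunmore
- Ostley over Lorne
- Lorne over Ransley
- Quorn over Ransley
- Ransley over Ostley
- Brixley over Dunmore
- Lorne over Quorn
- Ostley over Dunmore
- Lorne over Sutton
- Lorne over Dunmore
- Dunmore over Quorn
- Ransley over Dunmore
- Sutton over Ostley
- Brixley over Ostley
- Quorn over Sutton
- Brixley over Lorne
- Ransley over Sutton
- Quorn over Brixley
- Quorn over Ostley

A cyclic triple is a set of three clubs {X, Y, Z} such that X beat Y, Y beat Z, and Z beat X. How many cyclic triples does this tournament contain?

10

Win totals: Dunmore 1, Sutton 3, Lorne 4, Quorn 4, Ostley 2, Brixley 3, Ransley 4.
A club with w wins dominates both others in C(w,2) triples; summing gives 0 + 3 + 6 + 6 + 1 + 3 + 6 = 25 transitive triples.
Total triples C(7,3) = 35, so cyclic triples = 35 − 25 = 10.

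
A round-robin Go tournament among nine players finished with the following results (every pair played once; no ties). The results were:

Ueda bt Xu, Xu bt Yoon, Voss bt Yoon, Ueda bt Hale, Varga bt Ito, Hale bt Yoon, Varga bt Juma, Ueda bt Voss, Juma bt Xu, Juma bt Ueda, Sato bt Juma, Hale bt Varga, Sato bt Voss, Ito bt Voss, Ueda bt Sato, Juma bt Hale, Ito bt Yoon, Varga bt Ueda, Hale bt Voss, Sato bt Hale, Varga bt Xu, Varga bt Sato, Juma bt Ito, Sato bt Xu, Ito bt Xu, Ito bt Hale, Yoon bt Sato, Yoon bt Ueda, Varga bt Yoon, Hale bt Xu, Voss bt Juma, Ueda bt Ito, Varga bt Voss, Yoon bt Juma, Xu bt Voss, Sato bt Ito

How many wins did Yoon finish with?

Yoon's results: beat Ueda, Sato, Juma; lost to Hale, Voss, Varga, Ito, Xu.
That is 3 wins.

3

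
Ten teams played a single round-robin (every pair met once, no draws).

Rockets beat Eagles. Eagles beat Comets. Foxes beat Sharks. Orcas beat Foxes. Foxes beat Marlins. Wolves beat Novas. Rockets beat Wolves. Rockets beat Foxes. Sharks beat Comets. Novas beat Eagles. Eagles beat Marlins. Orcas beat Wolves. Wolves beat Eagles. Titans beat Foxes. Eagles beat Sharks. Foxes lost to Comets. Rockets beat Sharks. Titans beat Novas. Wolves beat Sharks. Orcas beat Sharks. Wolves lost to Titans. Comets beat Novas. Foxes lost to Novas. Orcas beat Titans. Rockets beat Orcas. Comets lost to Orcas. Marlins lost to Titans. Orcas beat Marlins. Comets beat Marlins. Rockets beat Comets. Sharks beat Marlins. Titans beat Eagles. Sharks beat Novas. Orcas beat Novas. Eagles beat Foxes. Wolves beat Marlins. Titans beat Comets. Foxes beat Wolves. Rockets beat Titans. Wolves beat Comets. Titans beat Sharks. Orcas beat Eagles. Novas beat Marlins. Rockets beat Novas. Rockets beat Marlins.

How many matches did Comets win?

3

Comets' results: beat Foxes, Novas, Marlins; lost to Rockets, Wolves, Eagles, Orcas, Titans, Sharks.
That is 3 wins.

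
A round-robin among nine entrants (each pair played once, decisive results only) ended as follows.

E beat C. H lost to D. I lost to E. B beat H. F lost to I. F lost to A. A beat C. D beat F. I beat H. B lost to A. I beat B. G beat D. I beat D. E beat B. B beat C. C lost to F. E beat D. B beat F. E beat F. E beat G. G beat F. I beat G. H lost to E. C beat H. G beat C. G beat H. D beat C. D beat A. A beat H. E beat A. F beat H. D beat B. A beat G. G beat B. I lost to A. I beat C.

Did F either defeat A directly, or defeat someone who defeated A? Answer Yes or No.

No

F did not beat A directly.
F beat C, H, but each of them lost to A. No two-step path.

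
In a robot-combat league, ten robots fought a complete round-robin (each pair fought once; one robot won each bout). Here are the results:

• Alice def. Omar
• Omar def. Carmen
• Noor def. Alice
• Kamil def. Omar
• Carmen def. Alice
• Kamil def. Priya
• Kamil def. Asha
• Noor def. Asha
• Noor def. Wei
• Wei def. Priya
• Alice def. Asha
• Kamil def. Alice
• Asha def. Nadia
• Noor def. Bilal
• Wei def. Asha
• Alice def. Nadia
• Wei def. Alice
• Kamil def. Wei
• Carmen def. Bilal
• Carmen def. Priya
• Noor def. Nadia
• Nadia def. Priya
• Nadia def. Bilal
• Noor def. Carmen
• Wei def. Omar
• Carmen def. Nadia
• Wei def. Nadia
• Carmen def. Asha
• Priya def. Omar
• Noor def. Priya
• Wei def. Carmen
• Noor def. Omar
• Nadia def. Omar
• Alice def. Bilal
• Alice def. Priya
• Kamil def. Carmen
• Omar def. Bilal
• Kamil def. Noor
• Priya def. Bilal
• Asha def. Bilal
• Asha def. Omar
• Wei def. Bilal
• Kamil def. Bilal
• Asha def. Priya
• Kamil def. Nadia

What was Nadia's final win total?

Nadia's results: beat Bilal, Omar, Priya; lost to Noor, Carmen, Kamil, Alice, Asha, Wei.
That is 3 wins.

3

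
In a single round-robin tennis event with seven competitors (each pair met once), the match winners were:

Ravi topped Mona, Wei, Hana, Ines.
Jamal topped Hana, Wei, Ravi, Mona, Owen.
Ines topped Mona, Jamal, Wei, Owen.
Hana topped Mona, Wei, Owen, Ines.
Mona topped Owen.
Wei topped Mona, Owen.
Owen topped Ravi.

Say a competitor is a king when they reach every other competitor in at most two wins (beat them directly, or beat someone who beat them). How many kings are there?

Owen cannot reach Jamal in two steps.
Mona cannot reach Wei, Hana, Jamal, Ines in two steps.
Wei cannot reach Hana, Jamal, Ines in two steps.
Hana reaches everyone (king).
Jamal reaches everyone (king).
Ines reaches everyone (king).
Ravi reaches everyone (king).
Kings: Hana, Jamal, Ines, Ravi — 4.

4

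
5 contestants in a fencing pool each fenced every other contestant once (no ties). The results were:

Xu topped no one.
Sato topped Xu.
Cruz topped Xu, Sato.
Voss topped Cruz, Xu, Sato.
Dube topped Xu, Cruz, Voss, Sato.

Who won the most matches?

Win totals: Sato 1, Xu 0, Voss 3, Dube 4, Cruz 2.
Dube leads with 4 wins (next highest: 3).

Dube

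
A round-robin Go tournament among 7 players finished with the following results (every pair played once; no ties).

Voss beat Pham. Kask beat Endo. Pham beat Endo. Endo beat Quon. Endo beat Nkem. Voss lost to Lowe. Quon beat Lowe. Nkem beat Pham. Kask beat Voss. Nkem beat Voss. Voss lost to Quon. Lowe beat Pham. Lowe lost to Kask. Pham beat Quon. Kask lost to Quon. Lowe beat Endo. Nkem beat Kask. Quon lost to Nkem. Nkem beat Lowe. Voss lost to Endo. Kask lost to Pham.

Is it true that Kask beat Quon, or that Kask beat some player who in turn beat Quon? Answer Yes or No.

Kask did not beat Quon directly.
Kask beat Lowe, Voss, Endo. Of those, Endo beat Quon.

Yes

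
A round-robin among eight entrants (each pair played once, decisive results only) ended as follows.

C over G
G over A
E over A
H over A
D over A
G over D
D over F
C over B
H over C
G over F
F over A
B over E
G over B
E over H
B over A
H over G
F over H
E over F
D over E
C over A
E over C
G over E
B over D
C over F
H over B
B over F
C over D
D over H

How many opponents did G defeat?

G's results: beat A, B, D, E, F; lost to C, H.
That is 5 wins.

5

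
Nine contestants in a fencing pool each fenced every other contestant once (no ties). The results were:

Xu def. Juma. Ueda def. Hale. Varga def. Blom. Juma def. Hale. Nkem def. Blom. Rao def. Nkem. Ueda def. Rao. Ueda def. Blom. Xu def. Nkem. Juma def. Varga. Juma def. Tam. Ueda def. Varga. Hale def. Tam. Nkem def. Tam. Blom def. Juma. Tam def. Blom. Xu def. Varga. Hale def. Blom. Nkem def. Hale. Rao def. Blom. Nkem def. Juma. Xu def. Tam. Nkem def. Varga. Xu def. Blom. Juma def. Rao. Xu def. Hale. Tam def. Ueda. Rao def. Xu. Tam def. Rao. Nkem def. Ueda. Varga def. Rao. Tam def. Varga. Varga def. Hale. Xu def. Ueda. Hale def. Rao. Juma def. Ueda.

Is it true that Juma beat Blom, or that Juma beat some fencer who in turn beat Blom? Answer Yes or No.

Yes

Juma did not beat Blom directly.
Juma beat Ueda, Rao, Tam, Varga, Hale. Of those, Ueda beat Blom.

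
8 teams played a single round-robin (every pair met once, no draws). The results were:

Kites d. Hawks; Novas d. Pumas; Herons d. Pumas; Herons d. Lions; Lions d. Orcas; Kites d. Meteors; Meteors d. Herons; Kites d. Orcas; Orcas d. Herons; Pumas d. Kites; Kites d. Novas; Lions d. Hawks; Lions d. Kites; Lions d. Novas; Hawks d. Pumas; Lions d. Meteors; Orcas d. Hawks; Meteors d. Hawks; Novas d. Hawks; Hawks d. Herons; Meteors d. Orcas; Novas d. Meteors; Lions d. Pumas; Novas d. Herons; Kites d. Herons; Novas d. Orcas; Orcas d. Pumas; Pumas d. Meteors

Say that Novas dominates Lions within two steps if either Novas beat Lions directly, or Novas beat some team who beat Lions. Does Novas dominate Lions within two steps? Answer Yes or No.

Novas did not beat Lions directly.
Novas beat Herons, Orcas, Pumas, Hawks, Meteors. Of those, Herons beat Lions.

Yes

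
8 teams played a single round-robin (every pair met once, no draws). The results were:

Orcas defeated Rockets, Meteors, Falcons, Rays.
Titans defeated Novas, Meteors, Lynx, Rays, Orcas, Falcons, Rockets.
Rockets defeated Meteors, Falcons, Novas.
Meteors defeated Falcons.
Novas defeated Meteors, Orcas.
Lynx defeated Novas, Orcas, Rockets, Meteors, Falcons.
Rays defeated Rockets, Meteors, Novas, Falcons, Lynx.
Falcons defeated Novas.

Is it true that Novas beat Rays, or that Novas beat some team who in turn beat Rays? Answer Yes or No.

Novas did not beat Rays directly.
Novas beat Orcas, Meteors. Of those, Orcas beat Rays.

Yes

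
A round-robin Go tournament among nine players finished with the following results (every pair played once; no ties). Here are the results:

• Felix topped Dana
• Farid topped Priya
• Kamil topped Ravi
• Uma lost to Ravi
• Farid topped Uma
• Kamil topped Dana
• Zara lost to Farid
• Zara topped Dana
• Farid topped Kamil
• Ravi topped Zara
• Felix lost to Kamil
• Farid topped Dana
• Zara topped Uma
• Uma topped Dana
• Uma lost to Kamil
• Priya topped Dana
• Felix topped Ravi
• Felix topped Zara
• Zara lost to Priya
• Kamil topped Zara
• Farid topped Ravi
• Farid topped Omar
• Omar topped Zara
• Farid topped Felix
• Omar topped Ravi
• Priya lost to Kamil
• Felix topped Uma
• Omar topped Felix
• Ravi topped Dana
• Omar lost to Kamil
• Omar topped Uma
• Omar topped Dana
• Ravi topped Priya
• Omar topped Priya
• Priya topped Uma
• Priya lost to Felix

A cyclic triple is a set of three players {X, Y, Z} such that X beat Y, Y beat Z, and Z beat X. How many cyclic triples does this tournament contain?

0

Win totals: Dana 0, Omar 6, Felix 5, Ravi 4, Zara 2, Kamil 7, Priya 3, Farid 8, Uma 1.
A player with w wins dominates both others in C(w,2) triples; summing gives 0 + 15 + 10 + 6 + 1 + 21 + 3 + 28 + 0 = 84 transitive triples.
Total triples C(9,3) = 84, so cyclic triples = 84 − 84 = 0.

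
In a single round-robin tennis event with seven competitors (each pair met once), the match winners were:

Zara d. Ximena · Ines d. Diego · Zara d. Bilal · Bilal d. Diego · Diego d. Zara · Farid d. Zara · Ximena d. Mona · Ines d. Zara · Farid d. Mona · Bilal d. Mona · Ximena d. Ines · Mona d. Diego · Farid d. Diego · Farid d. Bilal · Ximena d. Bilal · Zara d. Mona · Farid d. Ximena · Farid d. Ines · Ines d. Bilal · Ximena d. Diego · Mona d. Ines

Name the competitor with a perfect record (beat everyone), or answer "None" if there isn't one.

Farid has 6 wins out of 6 opponents — a perfect record.

Farid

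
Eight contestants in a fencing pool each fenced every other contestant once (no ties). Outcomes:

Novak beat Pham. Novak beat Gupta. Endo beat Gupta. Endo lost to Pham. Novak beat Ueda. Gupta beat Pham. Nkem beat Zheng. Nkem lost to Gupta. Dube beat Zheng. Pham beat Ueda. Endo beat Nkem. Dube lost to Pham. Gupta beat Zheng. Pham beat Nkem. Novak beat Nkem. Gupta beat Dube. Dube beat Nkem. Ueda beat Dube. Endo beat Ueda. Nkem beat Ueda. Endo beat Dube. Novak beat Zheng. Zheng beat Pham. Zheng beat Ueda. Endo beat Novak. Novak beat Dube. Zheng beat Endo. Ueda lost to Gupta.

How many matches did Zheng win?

Zheng's results: beat Pham, Ueda, Endo; lost to Gupta, Novak, Nkem, Dube.
That is 3 wins.

3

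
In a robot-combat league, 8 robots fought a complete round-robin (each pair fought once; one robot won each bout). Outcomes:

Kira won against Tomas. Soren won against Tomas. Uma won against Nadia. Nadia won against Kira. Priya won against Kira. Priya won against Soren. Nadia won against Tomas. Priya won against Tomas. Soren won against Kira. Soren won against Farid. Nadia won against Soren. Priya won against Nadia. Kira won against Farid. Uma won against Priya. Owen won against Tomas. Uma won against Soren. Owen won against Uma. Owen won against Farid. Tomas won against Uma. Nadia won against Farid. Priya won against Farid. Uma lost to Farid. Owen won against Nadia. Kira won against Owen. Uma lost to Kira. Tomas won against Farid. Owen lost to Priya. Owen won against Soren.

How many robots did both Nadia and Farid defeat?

Nadia beat: Kira, Farid, Soren, Tomas.
Farid beat: Uma.
No one was beaten by both.

0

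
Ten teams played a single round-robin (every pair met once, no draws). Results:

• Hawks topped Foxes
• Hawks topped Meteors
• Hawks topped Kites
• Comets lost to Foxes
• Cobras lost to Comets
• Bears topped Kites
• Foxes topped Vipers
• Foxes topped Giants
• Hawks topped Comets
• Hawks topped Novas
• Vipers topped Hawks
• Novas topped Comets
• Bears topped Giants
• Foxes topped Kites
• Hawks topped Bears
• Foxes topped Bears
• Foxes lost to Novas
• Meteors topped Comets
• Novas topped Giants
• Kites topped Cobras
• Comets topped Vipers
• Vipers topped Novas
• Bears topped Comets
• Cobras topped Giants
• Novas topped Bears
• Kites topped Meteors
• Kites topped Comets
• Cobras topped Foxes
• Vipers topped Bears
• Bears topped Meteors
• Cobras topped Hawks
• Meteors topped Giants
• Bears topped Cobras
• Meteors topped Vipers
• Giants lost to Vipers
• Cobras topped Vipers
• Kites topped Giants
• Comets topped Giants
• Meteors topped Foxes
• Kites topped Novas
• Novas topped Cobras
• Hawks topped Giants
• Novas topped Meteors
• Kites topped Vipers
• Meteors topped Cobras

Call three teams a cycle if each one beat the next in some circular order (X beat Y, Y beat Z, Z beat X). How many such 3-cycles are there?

Win totals: Foxes 5, Hawks 7, Cobras 4, Bears 5, Novas 6, Meteors 5, Giants 0, Vipers 4, Kites 6, Comets 3.
A team with w wins dominates both others in C(w,2) triples; summing gives 10 + 21 + 6 + 10 + 15 + 10 + 0 + 6 + 15 + 3 = 96 transitive triples.
Total triples C(10,3) = 120, so cyclic triples = 120 − 96 = 24.

24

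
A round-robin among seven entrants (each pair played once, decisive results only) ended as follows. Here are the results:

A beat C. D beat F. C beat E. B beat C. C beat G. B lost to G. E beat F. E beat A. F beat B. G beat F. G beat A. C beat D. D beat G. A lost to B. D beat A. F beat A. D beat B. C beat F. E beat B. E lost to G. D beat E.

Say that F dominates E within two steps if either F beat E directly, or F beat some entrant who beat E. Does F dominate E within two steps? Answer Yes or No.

F did not beat E directly.
F beat A, B, but each of them lost to E. No two-step path.

No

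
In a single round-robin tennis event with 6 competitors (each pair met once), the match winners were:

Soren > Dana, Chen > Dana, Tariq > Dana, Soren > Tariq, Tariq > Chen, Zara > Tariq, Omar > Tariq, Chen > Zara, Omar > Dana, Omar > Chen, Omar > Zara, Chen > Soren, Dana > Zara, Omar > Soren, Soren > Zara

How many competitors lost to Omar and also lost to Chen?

Omar beat: Chen, Dana, Tariq, Soren, Zara.
Chen beat: Dana, Soren, Zara.
Both beat: Dana, Soren, Zara — 3.

3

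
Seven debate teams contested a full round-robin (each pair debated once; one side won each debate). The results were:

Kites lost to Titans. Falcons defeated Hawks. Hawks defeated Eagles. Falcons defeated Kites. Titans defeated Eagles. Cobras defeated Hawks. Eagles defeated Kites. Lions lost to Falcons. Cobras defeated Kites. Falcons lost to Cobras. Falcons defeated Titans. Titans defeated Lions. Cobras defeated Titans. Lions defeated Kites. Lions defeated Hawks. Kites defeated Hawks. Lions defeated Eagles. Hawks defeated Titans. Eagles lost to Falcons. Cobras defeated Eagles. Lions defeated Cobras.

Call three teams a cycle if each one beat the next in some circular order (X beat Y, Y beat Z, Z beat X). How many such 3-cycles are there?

Win totals: Falcons 5, Lions 4, Cobras 5, Kites 1, Titans 3, Eagles 1, Hawks 2.
A team with w wins dominates both others in C(w,2) triples; summing gives 10 + 6 + 10 + 0 + 3 + 0 + 1 = 30 transitive triples.
Total triples C(7,3) = 35, so cyclic triples = 35 − 30 = 5.

5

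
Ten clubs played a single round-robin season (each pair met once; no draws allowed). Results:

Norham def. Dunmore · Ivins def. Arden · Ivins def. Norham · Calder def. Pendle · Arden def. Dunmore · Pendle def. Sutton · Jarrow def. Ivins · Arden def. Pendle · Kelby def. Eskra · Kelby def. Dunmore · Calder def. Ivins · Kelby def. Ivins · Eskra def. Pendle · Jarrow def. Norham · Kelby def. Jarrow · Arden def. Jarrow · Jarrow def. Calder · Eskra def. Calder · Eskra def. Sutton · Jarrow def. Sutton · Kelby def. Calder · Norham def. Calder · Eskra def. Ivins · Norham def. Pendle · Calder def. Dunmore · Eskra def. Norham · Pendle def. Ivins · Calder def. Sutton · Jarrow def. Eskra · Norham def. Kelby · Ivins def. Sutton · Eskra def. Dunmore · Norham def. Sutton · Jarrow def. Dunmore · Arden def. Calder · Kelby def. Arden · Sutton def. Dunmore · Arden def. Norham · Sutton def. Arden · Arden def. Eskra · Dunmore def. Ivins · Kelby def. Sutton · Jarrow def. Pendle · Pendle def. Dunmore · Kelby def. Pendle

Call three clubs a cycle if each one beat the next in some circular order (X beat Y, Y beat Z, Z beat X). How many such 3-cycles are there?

Win totals: Jarrow 7, Arden 6, Kelby 8, Sutton 2, Pendle 3, Eskra 6, Ivins 3, Norham 5, Calder 4, Dunmore 1.
A club with w wins dominates both others in C(w,2) triples; summing gives 21 + 15 + 28 + 1 + 3 + 15 + 3 + 10 + 6 + 0 = 102 transitive triples.
Total triples C(10,3) = 120, so cyclic triples = 120 − 102 = 18.

18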